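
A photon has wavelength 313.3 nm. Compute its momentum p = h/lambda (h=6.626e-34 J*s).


p = h / lambda
= 6.626e-34 / (313.3e-9)
= 6.626e-34 / 3.1330e-07
= 2.1149e-27 kg*m/s

2.1149e-27


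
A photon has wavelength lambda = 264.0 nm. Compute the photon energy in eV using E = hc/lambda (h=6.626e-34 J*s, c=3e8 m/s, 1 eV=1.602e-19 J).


E = hc / lambda
= (6.626e-34)(3e8) / (264.0e-9)
= 1.9878e-25 / 2.6400e-07
= 7.5295e-19 J
Converting to eV: 7.5295e-19 / 1.602e-19
= 4.7001 eV

4.7001


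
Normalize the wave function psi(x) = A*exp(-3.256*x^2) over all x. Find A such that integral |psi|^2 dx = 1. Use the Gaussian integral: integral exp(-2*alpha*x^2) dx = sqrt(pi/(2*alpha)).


integral |psi|^2 dx = A^2 * sqrt(pi/(2*alpha)) = 1
A^2 = sqrt(2*alpha/pi)
= sqrt(2 * 3.256 / pi)
= 1.439734
A = sqrt(1.439734)
= 1.1999

1.1999


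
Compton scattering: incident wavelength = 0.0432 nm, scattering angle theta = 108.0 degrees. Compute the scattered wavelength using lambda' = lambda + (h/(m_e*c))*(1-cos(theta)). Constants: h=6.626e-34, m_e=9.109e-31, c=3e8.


Compton wavelength: h/(m_e*c) = 2.4247e-12 m
d_lambda = 2.4247e-12 * (1 - cos(108.0 deg))
= 2.4247e-12 * 1.309017
= 3.1740e-12 m = 0.003174 nm
lambda' = 0.0432 + 0.003174
= 0.046374 nm

0.046374


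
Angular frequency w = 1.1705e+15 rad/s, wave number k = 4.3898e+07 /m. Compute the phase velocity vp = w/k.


vp = w / k
= 1.1705e+15 / 4.3898e+07
= 2.6664e+07 m/s

2.6664e+07


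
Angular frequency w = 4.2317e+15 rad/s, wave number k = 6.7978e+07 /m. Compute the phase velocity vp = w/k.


vp = w / k
= 4.2317e+15 / 6.7978e+07
= 6.2251e+07 m/s

6.2251e+07


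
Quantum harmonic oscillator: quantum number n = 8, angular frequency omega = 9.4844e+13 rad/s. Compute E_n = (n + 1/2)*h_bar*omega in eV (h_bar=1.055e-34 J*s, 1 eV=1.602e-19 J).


E = (n + 1/2) * h_bar * omega
= (8 + 0.5) * 1.055e-34 * 9.4844e+13
= 8.5 * 1.0006e-20
= 8.5051e-20 J
= 0.5309 eV

0.5309


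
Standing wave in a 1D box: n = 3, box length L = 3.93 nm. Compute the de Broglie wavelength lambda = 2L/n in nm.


lambda = 2L / n
= 2 * 3.93 / 3
= 7.86 / 3
= 2.62 nm

2.62


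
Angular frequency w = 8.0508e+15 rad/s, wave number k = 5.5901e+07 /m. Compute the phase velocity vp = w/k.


vp = w / k
= 8.0508e+15 / 5.5901e+07
= 1.4402e+08 m/s

1.4402e+08


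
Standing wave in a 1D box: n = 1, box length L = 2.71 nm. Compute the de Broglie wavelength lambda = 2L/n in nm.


lambda = 2L / n
= 2 * 2.71 / 1
= 5.42 / 1
= 5.42 nm

5.42


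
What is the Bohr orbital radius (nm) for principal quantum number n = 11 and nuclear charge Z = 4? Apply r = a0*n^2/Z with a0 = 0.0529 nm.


r = a0 * n^2 / Z
= 0.0529 * 11^2 / 4
= 0.0529 * 121 / 4
= 1.6002 nm

1.6002


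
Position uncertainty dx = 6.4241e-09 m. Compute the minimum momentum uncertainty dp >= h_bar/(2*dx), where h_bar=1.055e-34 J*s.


dp = h_bar / (2 * dx)
= 1.055e-34 / (2 * 6.4241e-09)
= 1.055e-34 / 1.2848e-08
= 8.2113e-27 kg*m/s

8.2113e-27


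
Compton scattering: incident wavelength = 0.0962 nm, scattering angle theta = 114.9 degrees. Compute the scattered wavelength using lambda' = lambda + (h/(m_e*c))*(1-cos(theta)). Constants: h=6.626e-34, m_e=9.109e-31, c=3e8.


Compton wavelength: h/(m_e*c) = 2.4247e-12 m
d_lambda = 2.4247e-12 * (1 - cos(114.9 deg))
= 2.4247e-12 * 1.421036
= 3.4456e-12 m = 0.003446 nm
lambda' = 0.0962 + 0.003446
= 0.099646 nm

0.099646


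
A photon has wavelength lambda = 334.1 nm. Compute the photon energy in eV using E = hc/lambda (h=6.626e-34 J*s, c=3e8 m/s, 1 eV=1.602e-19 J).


E = hc / lambda
= (6.626e-34)(3e8) / (334.1e-9)
= 1.9878e-25 / 3.3410e-07
= 5.9497e-19 J
Converting to eV: 5.9497e-19 / 1.602e-19
= 3.7139 eV

3.7139


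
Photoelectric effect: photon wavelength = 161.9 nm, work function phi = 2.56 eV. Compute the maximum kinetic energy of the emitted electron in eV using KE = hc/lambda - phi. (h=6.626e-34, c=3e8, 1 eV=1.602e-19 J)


E_photon = hc / lambda
= (6.626e-34)(3e8) / (161.9e-9)
= 1.2278e-18 J
= 7.6641 eV
KE = E_photon - phi
= 7.6641 - 2.56
= 5.1041 eV

5.1041


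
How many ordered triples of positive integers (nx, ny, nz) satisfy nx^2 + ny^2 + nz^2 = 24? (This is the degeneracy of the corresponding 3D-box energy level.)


Enumerate all (nx, ny, nz) with nx^2 + ny^2 + nz^2 = 24:
(2,2,4)
(2,4,2)
(4,2,2)
Total degeneracy = 3

3


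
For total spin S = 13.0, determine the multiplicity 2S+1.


Spin multiplicity = 2S + 1
= 2 * 13.0 + 1
= 26.0 + 1
= 27

27


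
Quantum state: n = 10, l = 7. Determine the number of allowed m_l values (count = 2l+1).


m_l ranges from -l to +l in integer steps
So m_l goes from -7 to +7
Count = 2l + 1 = 2*7 + 1
= 15

15


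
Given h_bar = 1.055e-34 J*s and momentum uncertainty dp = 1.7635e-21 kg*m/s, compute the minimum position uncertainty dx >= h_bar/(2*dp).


dx = h_bar / (2 * dp)
= 1.055e-34 / (2 * 1.7635e-21)
= 1.055e-34 / 3.5270e-21
= 2.9912e-14 m

2.9912e-14


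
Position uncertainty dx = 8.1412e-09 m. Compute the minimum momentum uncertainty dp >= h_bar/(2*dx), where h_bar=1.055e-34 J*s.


dp = h_bar / (2 * dx)
= 1.055e-34 / (2 * 8.1412e-09)
= 1.055e-34 / 1.6282e-08
= 6.4794e-27 kg*m/s

6.4794e-27


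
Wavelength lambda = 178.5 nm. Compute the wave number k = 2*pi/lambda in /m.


k = 2 * pi / lambda
= 6.2832 / (178.5e-9)
= 6.2832 / 1.7850e-07
= 3.5200e+07 /m

3.5200e+07


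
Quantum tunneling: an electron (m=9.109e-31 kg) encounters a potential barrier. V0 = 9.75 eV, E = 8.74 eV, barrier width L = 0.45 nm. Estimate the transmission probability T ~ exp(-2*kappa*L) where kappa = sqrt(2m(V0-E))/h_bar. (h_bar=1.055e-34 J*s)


V0 - E = 1.01 eV = 1.6180e-19 J
kappa = sqrt(2 * m * (V0-E)) / h_bar
= sqrt(2 * 9.109e-31 * 1.6180e-19) / 1.055e-34
= 5.1462e+09 /m
2*kappa*L = 2 * 5.1462e+09 * 0.45e-9
= 4.6316
T = exp(-4.6316) = 9.739029e-03

9.739029e-03


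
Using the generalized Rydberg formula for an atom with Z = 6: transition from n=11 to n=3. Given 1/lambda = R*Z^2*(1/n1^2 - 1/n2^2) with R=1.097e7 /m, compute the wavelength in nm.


1/lambda = R * Z^2 * (1/n1^2 - 1/n2^2)
= 1.097e7 * 6^2 * (1/3^2 - 1/11^2)
= 1.097e7 * 36 * (0.111111 - 0.008264)
= 4.0616e+07 /m
lambda = 1 / 4.0616e+07
= 24.6207 nm

24.6207


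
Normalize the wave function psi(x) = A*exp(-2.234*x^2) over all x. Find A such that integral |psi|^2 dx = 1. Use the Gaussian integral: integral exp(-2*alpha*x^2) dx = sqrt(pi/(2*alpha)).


integral |psi|^2 dx = A^2 * sqrt(pi/(2*alpha)) = 1
A^2 = sqrt(2*alpha/pi)
= sqrt(2 * 2.234 / pi)
= 1.192564
A = sqrt(1.192564)
= 1.092

1.092


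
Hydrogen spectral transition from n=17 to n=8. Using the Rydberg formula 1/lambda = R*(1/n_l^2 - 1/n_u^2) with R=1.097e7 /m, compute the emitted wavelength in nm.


1/lambda = R * (1/n_l^2 - 1/n_u^2)
= 1.097e7 * (1/8^2 - 1/17^2)
= 1.097e7 * (0.015625 - 0.00346)
= 1.097e7 * 0.012165
= 1.3345e+05 /m
lambda = 1 / 1.3345e+05 = 7493.5683 nm

7493.5683


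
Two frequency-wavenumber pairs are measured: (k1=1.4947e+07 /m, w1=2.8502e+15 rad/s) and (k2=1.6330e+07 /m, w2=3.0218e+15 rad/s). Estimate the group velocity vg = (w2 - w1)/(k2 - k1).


vg = (w2 - w1) / (k2 - k1)
= (3.0218e+15 - 2.8502e+15) / (1.6330e+07 - 1.4947e+07)
= 1.7160e+14 / 1.3830e+06
= 1.2408e+08 m/s

1.2408e+08


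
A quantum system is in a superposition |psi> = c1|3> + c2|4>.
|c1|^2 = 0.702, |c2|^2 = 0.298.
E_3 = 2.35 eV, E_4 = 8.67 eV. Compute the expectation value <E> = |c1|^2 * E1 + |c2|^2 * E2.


<E> = |c1|^2 * E1 + |c2|^2 * E2
= 0.702 * 2.35 + 0.298 * 8.67
= 1.6497 + 2.5837
= 4.2334 eV

4.2334


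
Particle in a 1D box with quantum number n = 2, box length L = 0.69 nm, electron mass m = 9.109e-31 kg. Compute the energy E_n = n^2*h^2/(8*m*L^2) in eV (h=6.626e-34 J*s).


E = n^2 * h^2 / (8 * m * L^2)
= 2^2 * (6.626e-34)^2 / (8 * 9.109e-31 * (0.69e-9)^2)
= 4 * 4.3904e-67 / (8 * 9.109e-31 * 4.7610e-19)
= 5.0618e-19 J
= 3.1597 eV

3.1597


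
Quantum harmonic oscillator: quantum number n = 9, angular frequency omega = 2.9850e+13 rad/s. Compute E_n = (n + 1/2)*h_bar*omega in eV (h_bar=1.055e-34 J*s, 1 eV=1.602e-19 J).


E = (n + 1/2) * h_bar * omega
= (9 + 0.5) * 1.055e-34 * 2.9850e+13
= 9.5 * 3.1492e-21
= 2.9917e-20 J
= 0.1867 eV

0.1867


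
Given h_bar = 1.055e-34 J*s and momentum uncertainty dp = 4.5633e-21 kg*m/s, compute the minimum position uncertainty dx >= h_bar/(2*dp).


dx = h_bar / (2 * dp)
= 1.055e-34 / (2 * 4.5633e-21)
= 1.055e-34 / 9.1266e-21
= 1.1560e-14 m

1.1560e-14


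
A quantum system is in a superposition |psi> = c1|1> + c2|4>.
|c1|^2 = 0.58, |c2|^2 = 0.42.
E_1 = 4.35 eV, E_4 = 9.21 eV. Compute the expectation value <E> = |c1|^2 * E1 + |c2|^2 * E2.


<E> = |c1|^2 * E1 + |c2|^2 * E2
= 0.58 * 4.35 + 0.42 * 9.21
= 2.523 + 3.8682
= 6.3912 eV

6.3912


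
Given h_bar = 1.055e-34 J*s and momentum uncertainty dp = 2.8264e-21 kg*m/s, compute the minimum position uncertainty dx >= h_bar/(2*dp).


dx = h_bar / (2 * dp)
= 1.055e-34 / (2 * 2.8264e-21)
= 1.055e-34 / 5.6528e-21
= 1.8663e-14 m

1.8663e-14


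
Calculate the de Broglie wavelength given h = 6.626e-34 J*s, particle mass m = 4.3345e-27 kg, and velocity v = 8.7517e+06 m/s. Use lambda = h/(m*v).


lambda = h / (m * v)
= 6.626e-34 / (4.3345e-27 * 8.7517e+06)
= 6.626e-34 / 3.7934e-20
= 1.7467e-14 m

1.7467e-14


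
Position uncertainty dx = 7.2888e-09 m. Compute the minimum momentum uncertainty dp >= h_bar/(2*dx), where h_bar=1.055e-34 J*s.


dp = h_bar / (2 * dx)
= 1.055e-34 / (2 * 7.2888e-09)
= 1.055e-34 / 1.4578e-08
= 7.2371e-27 kg*m/s

7.2371e-27


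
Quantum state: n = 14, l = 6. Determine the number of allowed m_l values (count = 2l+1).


m_l ranges from -l to +l in integer steps
So m_l goes from -6 to +6
Count = 2l + 1 = 2*6 + 1
= 13

13


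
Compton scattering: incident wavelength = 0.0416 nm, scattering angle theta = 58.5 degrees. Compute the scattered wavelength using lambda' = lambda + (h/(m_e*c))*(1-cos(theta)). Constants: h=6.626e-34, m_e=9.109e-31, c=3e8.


Compton wavelength: h/(m_e*c) = 2.4247e-12 m
d_lambda = 2.4247e-12 * (1 - cos(58.5 deg))
= 2.4247e-12 * 0.477501
= 1.1578e-12 m = 0.001158 nm
lambda' = 0.0416 + 0.001158
= 0.042758 nm

0.042758


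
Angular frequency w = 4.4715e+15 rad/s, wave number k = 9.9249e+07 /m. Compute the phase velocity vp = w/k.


vp = w / k
= 4.4715e+15 / 9.9249e+07
= 4.5053e+07 m/s

4.5053e+07


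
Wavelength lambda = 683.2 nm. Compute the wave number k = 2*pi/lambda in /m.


k = 2 * pi / lambda
= 6.2832 / (683.2e-9)
= 6.2832 / 6.8320e-07
= 9.1967e+06 /m

9.1967e+06


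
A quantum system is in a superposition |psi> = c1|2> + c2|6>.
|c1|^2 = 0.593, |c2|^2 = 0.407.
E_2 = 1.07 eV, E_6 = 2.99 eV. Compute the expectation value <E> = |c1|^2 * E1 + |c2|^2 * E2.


<E> = |c1|^2 * E1 + |c2|^2 * E2
= 0.593 * 1.07 + 0.407 * 2.99
= 0.6345 + 1.2169
= 1.8514 eV

1.8514


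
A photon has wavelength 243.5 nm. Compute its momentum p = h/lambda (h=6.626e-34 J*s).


p = h / lambda
= 6.626e-34 / (243.5e-9)
= 6.626e-34 / 2.4350e-07
= 2.7211e-27 kg*m/s

2.7211e-27


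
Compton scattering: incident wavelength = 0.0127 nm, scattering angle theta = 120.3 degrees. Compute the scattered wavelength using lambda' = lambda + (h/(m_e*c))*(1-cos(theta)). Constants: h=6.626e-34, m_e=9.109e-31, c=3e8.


Compton wavelength: h/(m_e*c) = 2.4247e-12 m
d_lambda = 2.4247e-12 * (1 - cos(120.3 deg))
= 2.4247e-12 * 1.504528
= 3.6480e-12 m = 0.003648 nm
lambda' = 0.0127 + 0.003648
= 0.016348 nm

0.016348


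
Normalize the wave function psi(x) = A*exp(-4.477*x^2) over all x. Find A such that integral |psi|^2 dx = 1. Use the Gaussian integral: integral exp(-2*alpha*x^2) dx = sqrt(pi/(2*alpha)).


integral |psi|^2 dx = A^2 * sqrt(pi/(2*alpha)) = 1
A^2 = sqrt(2*alpha/pi)
= sqrt(2 * 4.477 / pi)
= 1.688238
A = sqrt(1.688238)
= 1.2993

1.2993


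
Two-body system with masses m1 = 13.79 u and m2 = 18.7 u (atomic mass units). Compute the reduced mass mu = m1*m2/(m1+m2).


mu = m1 * m2 / (m1 + m2)
= 13.79 * 18.7 / (13.79 + 18.7)
= 257.873 / 32.49
= 7.937 u

7.937


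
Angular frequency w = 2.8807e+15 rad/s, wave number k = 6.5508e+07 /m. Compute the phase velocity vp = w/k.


vp = w / k
= 2.8807e+15 / 6.5508e+07
= 4.3975e+07 m/s

4.3975e+07


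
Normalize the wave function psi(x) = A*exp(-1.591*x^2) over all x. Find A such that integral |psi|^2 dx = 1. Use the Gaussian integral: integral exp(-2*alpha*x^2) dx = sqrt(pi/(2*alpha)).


integral |psi|^2 dx = A^2 * sqrt(pi/(2*alpha)) = 1
A^2 = sqrt(2*alpha/pi)
= sqrt(2 * 1.591 / pi)
= 1.00641
A = sqrt(1.00641)
= 1.0032

1.0032


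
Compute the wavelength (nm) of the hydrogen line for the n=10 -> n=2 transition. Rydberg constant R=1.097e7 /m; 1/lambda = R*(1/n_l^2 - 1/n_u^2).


1/lambda = R * (1/n_l^2 - 1/n_u^2)
= 1.097e7 * (1/2^2 - 1/10^2)
= 1.097e7 * (0.25 - 0.01)
= 1.097e7 * 0.24
= 2.6328e+06 /m
lambda = 1 / 2.6328e+06 = 379.8238 nm

379.8238


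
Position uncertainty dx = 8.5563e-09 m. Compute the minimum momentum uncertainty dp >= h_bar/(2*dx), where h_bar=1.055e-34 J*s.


dp = h_bar / (2 * dx)
= 1.055e-34 / (2 * 8.5563e-09)
= 1.055e-34 / 1.7113e-08
= 6.1650e-27 kg*m/s

6.1650e-27


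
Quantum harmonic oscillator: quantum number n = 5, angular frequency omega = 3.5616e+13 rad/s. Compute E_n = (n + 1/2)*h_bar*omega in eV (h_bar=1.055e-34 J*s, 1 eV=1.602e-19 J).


E = (n + 1/2) * h_bar * omega
= (5 + 0.5) * 1.055e-34 * 3.5616e+13
= 5.5 * 3.7575e-21
= 2.0666e-20 J
= 0.129 eV

0.129


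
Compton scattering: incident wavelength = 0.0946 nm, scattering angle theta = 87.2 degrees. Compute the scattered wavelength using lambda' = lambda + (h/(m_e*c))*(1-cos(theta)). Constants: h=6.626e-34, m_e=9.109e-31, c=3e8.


Compton wavelength: h/(m_e*c) = 2.4247e-12 m
d_lambda = 2.4247e-12 * (1 - cos(87.2 deg))
= 2.4247e-12 * 0.95115
= 2.3063e-12 m = 0.002306 nm
lambda' = 0.0946 + 0.002306
= 0.096906 nm

0.096906


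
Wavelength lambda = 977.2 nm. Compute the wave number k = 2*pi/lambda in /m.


k = 2 * pi / lambda
= 6.2832 / (977.2e-9)
= 6.2832 / 9.7720e-07
= 6.4298e+06 /m

6.4298e+06


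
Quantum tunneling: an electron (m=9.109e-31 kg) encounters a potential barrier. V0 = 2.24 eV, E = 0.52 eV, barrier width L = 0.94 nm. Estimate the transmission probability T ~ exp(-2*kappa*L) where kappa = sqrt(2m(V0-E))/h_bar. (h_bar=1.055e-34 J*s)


V0 - E = 1.72 eV = 2.7554e-19 J
kappa = sqrt(2 * m * (V0-E)) / h_bar
= sqrt(2 * 9.109e-31 * 2.7554e-19) / 1.055e-34
= 6.7157e+09 /m
2*kappa*L = 2 * 6.7157e+09 * 0.94e-9
= 12.6256
T = exp(-12.6256) = 3.286864e-06

3.286864e-06


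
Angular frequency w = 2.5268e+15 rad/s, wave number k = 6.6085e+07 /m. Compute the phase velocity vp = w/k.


vp = w / k
= 2.5268e+15 / 6.6085e+07
= 3.8236e+07 m/s

3.8236e+07


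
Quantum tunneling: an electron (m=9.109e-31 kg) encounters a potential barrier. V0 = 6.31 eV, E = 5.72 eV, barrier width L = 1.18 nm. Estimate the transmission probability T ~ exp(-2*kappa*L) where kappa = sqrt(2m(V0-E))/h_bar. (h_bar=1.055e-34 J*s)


V0 - E = 0.59 eV = 9.4518e-20 J
kappa = sqrt(2 * m * (V0-E)) / h_bar
= sqrt(2 * 9.109e-31 * 9.4518e-20) / 1.055e-34
= 3.9333e+09 /m
2*kappa*L = 2 * 3.9333e+09 * 1.18e-9
= 9.2825
T = exp(-9.2825) = 9.303387e-05

9.303387e-05


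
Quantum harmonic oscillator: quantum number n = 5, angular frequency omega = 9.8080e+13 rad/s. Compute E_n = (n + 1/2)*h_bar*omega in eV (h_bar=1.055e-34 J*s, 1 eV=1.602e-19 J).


E = (n + 1/2) * h_bar * omega
= (5 + 0.5) * 1.055e-34 * 9.8080e+13
= 5.5 * 1.0347e-20
= 5.6911e-20 J
= 0.3552 eV

0.3552


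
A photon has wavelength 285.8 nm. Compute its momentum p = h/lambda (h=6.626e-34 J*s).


p = h / lambda
= 6.626e-34 / (285.8e-9)
= 6.626e-34 / 2.8580e-07
= 2.3184e-27 kg*m/s

2.3184e-27


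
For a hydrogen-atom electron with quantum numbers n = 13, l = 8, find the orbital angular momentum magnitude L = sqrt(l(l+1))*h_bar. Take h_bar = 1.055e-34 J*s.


L = sqrt(l*(l+1)) * h_bar
= sqrt(8 * 9) * 1.055e-34
= sqrt(72) * 1.055e-34
= 8.4853 * 1.055e-34
= 8.9520e-34 J*s

8.9520e-34


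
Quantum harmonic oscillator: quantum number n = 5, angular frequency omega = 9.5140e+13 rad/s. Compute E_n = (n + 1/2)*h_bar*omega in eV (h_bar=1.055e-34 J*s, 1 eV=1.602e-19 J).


E = (n + 1/2) * h_bar * omega
= (5 + 0.5) * 1.055e-34 * 9.5140e+13
= 5.5 * 1.0037e-20
= 5.5205e-20 J
= 0.3446 eV

0.3446


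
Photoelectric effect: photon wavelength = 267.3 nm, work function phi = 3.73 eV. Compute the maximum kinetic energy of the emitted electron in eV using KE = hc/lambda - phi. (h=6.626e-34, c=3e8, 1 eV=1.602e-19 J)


E_photon = hc / lambda
= (6.626e-34)(3e8) / (267.3e-9)
= 7.4366e-19 J
= 4.6421 eV
KE = E_photon - phi
= 4.6421 - 3.73
= 0.9121 eV

0.9121


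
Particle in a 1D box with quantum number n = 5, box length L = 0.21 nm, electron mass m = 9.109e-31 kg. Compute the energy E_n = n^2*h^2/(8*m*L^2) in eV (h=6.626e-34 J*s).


E = n^2 * h^2 / (8 * m * L^2)
= 5^2 * (6.626e-34)^2 / (8 * 9.109e-31 * (0.21e-9)^2)
= 25 * 4.3904e-67 / (8 * 9.109e-31 * 4.4100e-20)
= 3.4154e-17 J
= 213.197 eV

213.197


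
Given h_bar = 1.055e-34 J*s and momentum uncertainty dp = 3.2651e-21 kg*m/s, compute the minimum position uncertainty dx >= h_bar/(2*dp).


dx = h_bar / (2 * dp)
= 1.055e-34 / (2 * 3.2651e-21)
= 1.055e-34 / 6.5302e-21
= 1.6156e-14 m

1.6156e-14


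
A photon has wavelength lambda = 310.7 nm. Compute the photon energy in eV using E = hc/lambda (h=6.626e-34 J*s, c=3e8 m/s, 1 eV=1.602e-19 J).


E = hc / lambda
= (6.626e-34)(3e8) / (310.7e-9)
= 1.9878e-25 / 3.1070e-07
= 6.3978e-19 J
Converting to eV: 6.3978e-19 / 1.602e-19
= 3.9936 eV

3.9936


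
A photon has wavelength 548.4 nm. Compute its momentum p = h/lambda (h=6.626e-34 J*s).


p = h / lambda
= 6.626e-34 / (548.4e-9)
= 6.626e-34 / 5.4840e-07
= 1.2082e-27 kg*m/s

1.2082e-27


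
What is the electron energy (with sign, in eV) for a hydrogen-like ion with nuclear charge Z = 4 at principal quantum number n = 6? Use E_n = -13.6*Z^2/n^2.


E_n = -13.6 * Z^2 / n^2
= -13.6 * 4^2 / 6^2
= -13.6 * 16 / 36
= -6.0444 eV

-6.0444


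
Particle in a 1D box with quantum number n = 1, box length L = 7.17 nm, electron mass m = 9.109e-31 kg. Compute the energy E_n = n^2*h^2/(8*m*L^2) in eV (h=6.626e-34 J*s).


E = n^2 * h^2 / (8 * m * L^2)
= 1^2 * (6.626e-34)^2 / (8 * 9.109e-31 * (7.17e-9)^2)
= 1 * 4.3904e-67 / (8 * 9.109e-31 * 5.1409e-17)
= 1.1719e-21 J
= 0.0073 eV

0.0073


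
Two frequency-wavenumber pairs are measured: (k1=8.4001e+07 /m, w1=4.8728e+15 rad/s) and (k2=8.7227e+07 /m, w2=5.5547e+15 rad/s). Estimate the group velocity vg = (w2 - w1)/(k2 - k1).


vg = (w2 - w1) / (k2 - k1)
= (5.5547e+15 - 4.8728e+15) / (8.7227e+07 - 8.4001e+07)
= 6.8190e+14 / 3.2260e+06
= 2.1138e+08 m/s

2.1138e+08


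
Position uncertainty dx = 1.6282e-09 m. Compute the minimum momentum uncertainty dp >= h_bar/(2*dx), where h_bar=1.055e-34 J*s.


dp = h_bar / (2 * dx)
= 1.055e-34 / (2 * 1.6282e-09)
= 1.055e-34 / 3.2564e-09
= 3.2398e-26 kg*m/s

3.2398e-26


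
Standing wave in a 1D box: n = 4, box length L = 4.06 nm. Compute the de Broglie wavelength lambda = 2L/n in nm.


lambda = 2L / n
= 2 * 4.06 / 4
= 8.12 / 4
= 2.03 nm

2.03


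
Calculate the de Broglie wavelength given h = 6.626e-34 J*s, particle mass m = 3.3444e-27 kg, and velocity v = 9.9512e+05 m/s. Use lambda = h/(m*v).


lambda = h / (m * v)
= 6.626e-34 / (3.3444e-27 * 9.9512e+05)
= 6.626e-34 / 3.3281e-21
= 1.9909e-13 m

1.9909e-13


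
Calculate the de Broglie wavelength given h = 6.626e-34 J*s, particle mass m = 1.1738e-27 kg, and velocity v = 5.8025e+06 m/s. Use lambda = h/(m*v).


lambda = h / (m * v)
= 6.626e-34 / (1.1738e-27 * 5.8025e+06)
= 6.626e-34 / 6.8110e-21
= 9.7284e-14 m

9.7284e-14


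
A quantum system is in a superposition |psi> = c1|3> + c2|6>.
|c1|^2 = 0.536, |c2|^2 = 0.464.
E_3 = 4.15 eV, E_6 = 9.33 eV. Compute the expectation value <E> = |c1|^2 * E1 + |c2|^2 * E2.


<E> = |c1|^2 * E1 + |c2|^2 * E2
= 0.536 * 4.15 + 0.464 * 9.33
= 2.2244 + 4.3291
= 6.5535 eV

6.5535


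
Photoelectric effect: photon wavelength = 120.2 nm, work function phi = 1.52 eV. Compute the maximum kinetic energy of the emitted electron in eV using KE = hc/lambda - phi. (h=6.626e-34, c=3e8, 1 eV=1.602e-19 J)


E_photon = hc / lambda
= (6.626e-34)(3e8) / (120.2e-9)
= 1.6537e-18 J
= 10.323 eV
KE = E_photon - phi
= 10.323 - 1.52
= 8.803 eV

8.803


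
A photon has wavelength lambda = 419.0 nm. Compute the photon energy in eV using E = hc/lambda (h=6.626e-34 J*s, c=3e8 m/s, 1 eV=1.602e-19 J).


E = hc / lambda
= (6.626e-34)(3e8) / (419.0e-9)
= 1.9878e-25 / 4.1900e-07
= 4.7442e-19 J
Converting to eV: 4.7442e-19 / 1.602e-19
= 2.9614 eV

2.9614


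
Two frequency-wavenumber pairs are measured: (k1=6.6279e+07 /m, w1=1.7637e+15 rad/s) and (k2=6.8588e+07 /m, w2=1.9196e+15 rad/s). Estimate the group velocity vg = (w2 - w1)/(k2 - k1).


vg = (w2 - w1) / (k2 - k1)
= (1.9196e+15 - 1.7637e+15) / (6.8588e+07 - 6.6279e+07)
= 1.5590e+14 / 2.3090e+06
= 6.7518e+07 m/s

6.7518e+07


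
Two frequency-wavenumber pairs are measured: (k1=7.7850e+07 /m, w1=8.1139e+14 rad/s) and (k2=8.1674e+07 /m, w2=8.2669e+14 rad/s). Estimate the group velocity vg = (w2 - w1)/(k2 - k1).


vg = (w2 - w1) / (k2 - k1)
= (8.2669e+14 - 8.1139e+14) / (8.1674e+07 - 7.7850e+07)
= 1.5300e+13 / 3.8240e+06
= 4.0010e+06 m/s

4.0010e+06


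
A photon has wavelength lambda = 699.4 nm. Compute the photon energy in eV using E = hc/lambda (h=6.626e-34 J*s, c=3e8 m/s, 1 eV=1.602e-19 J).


E = hc / lambda
= (6.626e-34)(3e8) / (699.4e-9)
= 1.9878e-25 / 6.9940e-07
= 2.8422e-19 J
Converting to eV: 2.8422e-19 / 1.602e-19
= 1.7741 eV

1.7741


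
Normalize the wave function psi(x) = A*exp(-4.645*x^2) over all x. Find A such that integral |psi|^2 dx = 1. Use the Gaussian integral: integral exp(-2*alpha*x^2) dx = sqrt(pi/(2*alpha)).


integral |psi|^2 dx = A^2 * sqrt(pi/(2*alpha)) = 1
A^2 = sqrt(2*alpha/pi)
= sqrt(2 * 4.645 / pi)
= 1.719622
A = sqrt(1.719622)
= 1.3113

1.3113


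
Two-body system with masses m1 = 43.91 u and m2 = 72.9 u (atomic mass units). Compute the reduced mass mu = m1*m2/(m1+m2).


mu = m1 * m2 / (m1 + m2)
= 43.91 * 72.9 / (43.91 + 72.9)
= 3201.039 / 116.81
= 27.4038 u

27.4038


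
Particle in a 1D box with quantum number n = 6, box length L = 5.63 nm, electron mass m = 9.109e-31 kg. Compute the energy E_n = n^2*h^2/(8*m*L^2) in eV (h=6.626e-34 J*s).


E = n^2 * h^2 / (8 * m * L^2)
= 6^2 * (6.626e-34)^2 / (8 * 9.109e-31 * (5.63e-9)^2)
= 36 * 4.3904e-67 / (8 * 9.109e-31 * 3.1697e-17)
= 6.8427e-20 J
= 0.4271 eV

0.4271


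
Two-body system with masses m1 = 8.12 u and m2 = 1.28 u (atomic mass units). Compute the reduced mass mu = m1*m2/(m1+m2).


mu = m1 * m2 / (m1 + m2)
= 8.12 * 1.28 / (8.12 + 1.28)
= 10.3936 / 9.4
= 1.1057 u

1.1057


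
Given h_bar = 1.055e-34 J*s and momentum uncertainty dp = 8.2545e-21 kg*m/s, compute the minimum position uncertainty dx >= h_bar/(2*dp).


dx = h_bar / (2 * dp)
= 1.055e-34 / (2 * 8.2545e-21)
= 1.055e-34 / 1.6509e-20
= 6.3905e-15 m

6.3905e-15


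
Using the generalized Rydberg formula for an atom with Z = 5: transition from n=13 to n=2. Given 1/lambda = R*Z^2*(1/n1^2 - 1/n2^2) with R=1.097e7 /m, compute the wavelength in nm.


1/lambda = R * Z^2 * (1/n1^2 - 1/n2^2)
= 1.097e7 * 5^2 * (1/2^2 - 1/13^2)
= 1.097e7 * 25 * (0.25 - 0.005917)
= 6.6940e+07 /m
lambda = 1 / 6.6940e+07
= 14.9388 nm

14.9388


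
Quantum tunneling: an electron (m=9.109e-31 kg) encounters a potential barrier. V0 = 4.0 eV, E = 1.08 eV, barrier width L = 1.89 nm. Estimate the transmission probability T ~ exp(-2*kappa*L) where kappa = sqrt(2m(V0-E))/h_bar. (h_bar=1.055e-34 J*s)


V0 - E = 2.92 eV = 4.6778e-19 J
kappa = sqrt(2 * m * (V0-E)) / h_bar
= sqrt(2 * 9.109e-31 * 4.6778e-19) / 1.055e-34
= 8.7503e+09 /m
2*kappa*L = 2 * 8.7503e+09 * 1.89e-9
= 33.076
T = exp(-33.076) = 4.318133e-15

4.318133e-15


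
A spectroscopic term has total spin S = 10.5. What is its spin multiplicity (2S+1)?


Spin multiplicity = 2S + 1
= 2 * 10.5 + 1
= 21.0 + 1
= 22

22


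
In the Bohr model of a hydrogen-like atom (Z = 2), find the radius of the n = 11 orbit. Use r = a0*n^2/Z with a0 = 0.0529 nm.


r = a0 * n^2 / Z
= 0.0529 * 11^2 / 2
= 0.0529 * 121 / 2
= 3.2005 nm

3.2005


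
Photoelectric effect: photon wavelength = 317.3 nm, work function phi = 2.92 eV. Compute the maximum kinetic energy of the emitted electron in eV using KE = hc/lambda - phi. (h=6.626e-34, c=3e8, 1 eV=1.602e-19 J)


E_photon = hc / lambda
= (6.626e-34)(3e8) / (317.3e-9)
= 6.2647e-19 J
= 3.9106 eV
KE = E_photon - phi
= 3.9106 - 2.92
= 0.9906 eV

0.9906


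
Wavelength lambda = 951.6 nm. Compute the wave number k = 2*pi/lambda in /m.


k = 2 * pi / lambda
= 6.2832 / (951.6e-9)
= 6.2832 / 9.5160e-07
= 6.6028e+06 /m

6.6028e+06


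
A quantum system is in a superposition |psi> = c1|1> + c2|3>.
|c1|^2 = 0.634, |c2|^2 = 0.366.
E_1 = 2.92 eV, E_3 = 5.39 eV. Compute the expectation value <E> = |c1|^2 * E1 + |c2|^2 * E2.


<E> = |c1|^2 * E1 + |c2|^2 * E2
= 0.634 * 2.92 + 0.366 * 5.39
= 1.8513 + 1.9727
= 3.824 eV

3.824


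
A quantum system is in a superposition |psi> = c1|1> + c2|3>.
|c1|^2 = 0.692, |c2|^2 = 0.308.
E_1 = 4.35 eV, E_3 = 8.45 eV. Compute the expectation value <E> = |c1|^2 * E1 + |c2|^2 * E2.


<E> = |c1|^2 * E1 + |c2|^2 * E2
= 0.692 * 4.35 + 0.308 * 8.45
= 3.0102 + 2.6026
= 5.6128 eV

5.6128


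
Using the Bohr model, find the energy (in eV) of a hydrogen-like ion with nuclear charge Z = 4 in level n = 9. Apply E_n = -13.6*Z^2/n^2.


E_n = -13.6 * Z^2 / n^2
= -13.6 * 4^2 / 9^2
= -13.6 * 16 / 81
= -2.6864 eV

-2.6864


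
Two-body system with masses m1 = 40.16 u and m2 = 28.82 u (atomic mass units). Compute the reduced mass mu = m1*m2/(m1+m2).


mu = m1 * m2 / (m1 + m2)
= 40.16 * 28.82 / (40.16 + 28.82)
= 1157.4112 / 68.98
= 16.7789 u

16.7789


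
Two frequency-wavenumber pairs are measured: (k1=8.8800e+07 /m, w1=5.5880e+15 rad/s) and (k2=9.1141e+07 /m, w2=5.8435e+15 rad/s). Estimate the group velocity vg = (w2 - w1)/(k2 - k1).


vg = (w2 - w1) / (k2 - k1)
= (5.8435e+15 - 5.5880e+15) / (9.1141e+07 - 8.8800e+07)
= 2.5550e+14 / 2.3410e+06
= 1.0914e+08 m/s

1.0914e+08


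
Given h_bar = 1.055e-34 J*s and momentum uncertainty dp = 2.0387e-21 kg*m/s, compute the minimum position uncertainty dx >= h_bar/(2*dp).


dx = h_bar / (2 * dp)
= 1.055e-34 / (2 * 2.0387e-21)
= 1.055e-34 / 4.0774e-21
= 2.5874e-14 m

2.5874e-14


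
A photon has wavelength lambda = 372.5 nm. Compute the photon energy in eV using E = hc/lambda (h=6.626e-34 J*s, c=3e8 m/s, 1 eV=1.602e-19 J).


E = hc / lambda
= (6.626e-34)(3e8) / (372.5e-9)
= 1.9878e-25 / 3.7250e-07
= 5.3364e-19 J
Converting to eV: 5.3364e-19 / 1.602e-19
= 3.3311 eV

3.3311


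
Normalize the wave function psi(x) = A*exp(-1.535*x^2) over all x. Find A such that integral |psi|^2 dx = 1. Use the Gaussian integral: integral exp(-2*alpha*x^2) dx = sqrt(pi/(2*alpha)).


integral |psi|^2 dx = A^2 * sqrt(pi/(2*alpha)) = 1
A^2 = sqrt(2*alpha/pi)
= sqrt(2 * 1.535 / pi)
= 0.98854
A = sqrt(0.98854)
= 0.9943

0.9943


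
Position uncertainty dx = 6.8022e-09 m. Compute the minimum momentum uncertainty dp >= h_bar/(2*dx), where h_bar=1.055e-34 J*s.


dp = h_bar / (2 * dx)
= 1.055e-34 / (2 * 6.8022e-09)
= 1.055e-34 / 1.3604e-08
= 7.7548e-27 kg*m/s

7.7548e-27


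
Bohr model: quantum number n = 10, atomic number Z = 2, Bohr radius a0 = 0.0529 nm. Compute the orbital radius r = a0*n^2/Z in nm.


r = a0 * n^2 / Z
= 0.0529 * 10^2 / 2
= 0.0529 * 100 / 2
= 2.645 nm

2.645


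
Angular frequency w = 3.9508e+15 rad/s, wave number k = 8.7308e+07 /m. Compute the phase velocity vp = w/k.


vp = w / k
= 3.9508e+15 / 8.7308e+07
= 4.5251e+07 m/s

4.5251e+07


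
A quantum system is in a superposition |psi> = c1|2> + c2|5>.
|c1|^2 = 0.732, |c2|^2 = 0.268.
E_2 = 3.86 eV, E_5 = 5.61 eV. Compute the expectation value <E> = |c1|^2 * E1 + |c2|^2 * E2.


<E> = |c1|^2 * E1 + |c2|^2 * E2
= 0.732 * 3.86 + 0.268 * 5.61
= 2.8255 + 1.5035
= 4.329 eV

4.329


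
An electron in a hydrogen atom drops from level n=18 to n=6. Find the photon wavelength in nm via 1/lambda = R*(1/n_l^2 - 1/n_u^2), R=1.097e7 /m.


1/lambda = R * (1/n_l^2 - 1/n_u^2)
= 1.097e7 * (1/6^2 - 1/18^2)
= 1.097e7 * (0.027778 - 0.003086)
= 1.097e7 * 0.024691
= 2.7086e+05 /m
lambda = 1 / 2.7086e+05 = 3691.887 nm

3691.887


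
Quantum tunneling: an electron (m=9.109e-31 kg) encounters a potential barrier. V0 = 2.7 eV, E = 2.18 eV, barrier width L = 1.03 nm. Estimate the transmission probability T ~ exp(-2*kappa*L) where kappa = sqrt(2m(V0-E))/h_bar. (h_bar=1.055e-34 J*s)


V0 - E = 0.52 eV = 8.3304e-20 J
kappa = sqrt(2 * m * (V0-E)) / h_bar
= sqrt(2 * 9.109e-31 * 8.3304e-20) / 1.055e-34
= 3.6926e+09 /m
2*kappa*L = 2 * 3.6926e+09 * 1.03e-9
= 7.6067
T = exp(-7.6067) = 4.970944e-04

4.970944e-04


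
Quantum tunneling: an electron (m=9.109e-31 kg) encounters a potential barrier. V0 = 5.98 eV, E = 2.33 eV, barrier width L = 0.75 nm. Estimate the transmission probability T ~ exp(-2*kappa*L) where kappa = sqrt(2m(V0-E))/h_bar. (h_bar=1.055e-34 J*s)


V0 - E = 3.65 eV = 5.8473e-19 J
kappa = sqrt(2 * m * (V0-E)) / h_bar
= sqrt(2 * 9.109e-31 * 5.8473e-19) / 1.055e-34
= 9.7831e+09 /m
2*kappa*L = 2 * 9.7831e+09 * 0.75e-9
= 14.6746
T = exp(-14.6746) = 4.235395e-07

4.235395e-07


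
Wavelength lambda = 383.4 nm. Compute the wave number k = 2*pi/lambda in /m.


k = 2 * pi / lambda
= 6.2832 / (383.4e-9)
= 6.2832 / 3.8340e-07
= 1.6388e+07 /m

1.6388e+07


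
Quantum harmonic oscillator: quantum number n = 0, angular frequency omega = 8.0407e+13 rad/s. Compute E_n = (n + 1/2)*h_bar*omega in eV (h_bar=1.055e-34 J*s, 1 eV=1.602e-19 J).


E = (n + 1/2) * h_bar * omega
= (0 + 0.5) * 1.055e-34 * 8.0407e+13
= 0.5 * 8.4829e-21
= 4.2415e-21 J
= 0.0265 eV

0.0265


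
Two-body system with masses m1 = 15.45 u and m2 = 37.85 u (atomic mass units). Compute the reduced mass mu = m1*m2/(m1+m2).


mu = m1 * m2 / (m1 + m2)
= 15.45 * 37.85 / (15.45 + 37.85)
= 584.7825 / 53.3
= 10.9715 u

10.9715


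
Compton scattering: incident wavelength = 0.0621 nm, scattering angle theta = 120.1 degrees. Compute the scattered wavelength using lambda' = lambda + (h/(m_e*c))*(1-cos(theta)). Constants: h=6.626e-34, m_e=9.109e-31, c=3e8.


Compton wavelength: h/(m_e*c) = 2.4247e-12 m
d_lambda = 2.4247e-12 * (1 - cos(120.1 deg))
= 2.4247e-12 * 1.501511
= 3.6407e-12 m = 0.003641 nm
lambda' = 0.0621 + 0.003641
= 0.065741 nm

0.065741


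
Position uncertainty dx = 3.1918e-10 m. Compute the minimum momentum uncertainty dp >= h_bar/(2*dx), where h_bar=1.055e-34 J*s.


dp = h_bar / (2 * dx)
= 1.055e-34 / (2 * 3.1918e-10)
= 1.055e-34 / 6.3836e-10
= 1.6527e-25 kg*m/s

1.6527e-25


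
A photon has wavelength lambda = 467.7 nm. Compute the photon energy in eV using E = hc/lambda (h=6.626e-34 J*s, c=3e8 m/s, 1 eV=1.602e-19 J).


E = hc / lambda
= (6.626e-34)(3e8) / (467.7e-9)
= 1.9878e-25 / 4.6770e-07
= 4.2502e-19 J
Converting to eV: 4.2502e-19 / 1.602e-19
= 2.653 eV

2.653


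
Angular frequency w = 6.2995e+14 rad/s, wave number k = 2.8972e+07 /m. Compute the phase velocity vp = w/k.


vp = w / k
= 6.2995e+14 / 2.8972e+07
= 2.1743e+07 m/s

2.1743e+07


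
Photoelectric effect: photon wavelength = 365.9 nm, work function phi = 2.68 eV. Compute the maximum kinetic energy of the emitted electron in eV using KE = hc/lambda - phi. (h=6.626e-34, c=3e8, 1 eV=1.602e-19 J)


E_photon = hc / lambda
= (6.626e-34)(3e8) / (365.9e-9)
= 5.4326e-19 J
= 3.3912 eV
KE = E_photon - phi
= 3.3912 - 2.68
= 0.7112 eV

0.7112


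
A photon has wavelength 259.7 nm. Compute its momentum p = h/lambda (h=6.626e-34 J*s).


p = h / lambda
= 6.626e-34 / (259.7e-9)
= 6.626e-34 / 2.5970e-07
= 2.5514e-27 kg*m/s

2.5514e-27


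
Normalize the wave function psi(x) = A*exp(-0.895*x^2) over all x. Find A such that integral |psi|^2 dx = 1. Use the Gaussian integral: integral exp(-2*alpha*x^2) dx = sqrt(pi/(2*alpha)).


integral |psi|^2 dx = A^2 * sqrt(pi/(2*alpha)) = 1
A^2 = sqrt(2*alpha/pi)
= sqrt(2 * 0.895 / pi)
= 0.754834
A = sqrt(0.754834)
= 0.8688

0.8688


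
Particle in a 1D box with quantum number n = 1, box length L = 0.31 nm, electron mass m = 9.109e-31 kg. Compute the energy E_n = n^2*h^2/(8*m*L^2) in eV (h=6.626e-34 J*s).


E = n^2 * h^2 / (8 * m * L^2)
= 1^2 * (6.626e-34)^2 / (8 * 9.109e-31 * (0.31e-9)^2)
= 1 * 4.3904e-67 / (8 * 9.109e-31 * 9.6100e-20)
= 6.2693e-19 J
= 3.9134 eV

3.9134


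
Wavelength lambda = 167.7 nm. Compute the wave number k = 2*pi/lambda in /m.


k = 2 * pi / lambda
= 6.2832 / (167.7e-9)
= 6.2832 / 1.6770e-07
= 3.7467e+07 /m

3.7467e+07


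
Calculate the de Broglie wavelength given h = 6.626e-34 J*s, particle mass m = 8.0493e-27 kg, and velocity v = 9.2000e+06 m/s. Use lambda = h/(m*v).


lambda = h / (m * v)
= 6.626e-34 / (8.0493e-27 * 9.2000e+06)
= 6.626e-34 / 7.4054e-20
= 8.9476e-15 m

8.9476e-15


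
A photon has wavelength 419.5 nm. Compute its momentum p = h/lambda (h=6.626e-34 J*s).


p = h / lambda
= 6.626e-34 / (419.5e-9)
= 6.626e-34 / 4.1950e-07
= 1.5795e-27 kg*m/s

1.5795e-27


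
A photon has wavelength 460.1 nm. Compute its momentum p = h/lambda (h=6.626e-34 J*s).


p = h / lambda
= 6.626e-34 / (460.1e-9)
= 6.626e-34 / 4.6010e-07
= 1.4401e-27 kg*m/s

1.4401e-27


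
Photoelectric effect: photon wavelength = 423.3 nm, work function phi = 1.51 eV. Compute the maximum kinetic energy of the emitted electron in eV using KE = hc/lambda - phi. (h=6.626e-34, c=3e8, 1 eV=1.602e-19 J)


E_photon = hc / lambda
= (6.626e-34)(3e8) / (423.3e-9)
= 4.6960e-19 J
= 2.9313 eV
KE = E_photon - phi
= 2.9313 - 1.51
= 1.4213 eV

1.4213


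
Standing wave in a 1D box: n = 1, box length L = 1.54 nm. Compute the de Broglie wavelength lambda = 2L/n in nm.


lambda = 2L / n
= 2 * 1.54 / 1
= 3.08 / 1
= 3.08 nm

3.08


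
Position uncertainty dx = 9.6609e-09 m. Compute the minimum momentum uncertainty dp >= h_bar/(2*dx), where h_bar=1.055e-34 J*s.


dp = h_bar / (2 * dx)
= 1.055e-34 / (2 * 9.6609e-09)
= 1.055e-34 / 1.9322e-08
= 5.4602e-27 kg*m/s

5.4602e-27


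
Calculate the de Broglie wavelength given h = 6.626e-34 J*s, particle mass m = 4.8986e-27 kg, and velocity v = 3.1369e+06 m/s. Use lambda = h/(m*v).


lambda = h / (m * v)
= 6.626e-34 / (4.8986e-27 * 3.1369e+06)
= 6.626e-34 / 1.5366e-20
= 4.3120e-14 m

4.3120e-14


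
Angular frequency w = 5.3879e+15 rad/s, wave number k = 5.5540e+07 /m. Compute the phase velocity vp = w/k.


vp = w / k
= 5.3879e+15 / 5.5540e+07
= 9.7009e+07 m/s

9.7009e+07


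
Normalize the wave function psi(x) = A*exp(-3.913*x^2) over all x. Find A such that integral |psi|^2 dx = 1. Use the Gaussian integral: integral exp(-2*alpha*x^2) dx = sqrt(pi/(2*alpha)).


integral |psi|^2 dx = A^2 * sqrt(pi/(2*alpha)) = 1
A^2 = sqrt(2*alpha/pi)
= sqrt(2 * 3.913 / pi)
= 1.57832
A = sqrt(1.57832)
= 1.2563

1.2563


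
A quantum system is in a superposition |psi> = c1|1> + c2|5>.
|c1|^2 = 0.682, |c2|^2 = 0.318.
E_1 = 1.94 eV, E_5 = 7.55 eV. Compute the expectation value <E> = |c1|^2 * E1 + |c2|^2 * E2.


<E> = |c1|^2 * E1 + |c2|^2 * E2
= 0.682 * 1.94 + 0.318 * 7.55
= 1.3231 + 2.4009
= 3.724 eV

3.724


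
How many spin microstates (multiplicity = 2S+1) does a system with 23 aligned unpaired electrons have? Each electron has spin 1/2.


Total spin S = N * (1/2) = 23 * 0.5 = 11.5
Spin multiplicity = 2S + 1
= 2 * 11.5 + 1
= 24

24


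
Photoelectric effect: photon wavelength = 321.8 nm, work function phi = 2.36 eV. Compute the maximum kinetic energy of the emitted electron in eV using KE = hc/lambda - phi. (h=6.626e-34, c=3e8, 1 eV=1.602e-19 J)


E_photon = hc / lambda
= (6.626e-34)(3e8) / (321.8e-9)
= 6.1771e-19 J
= 3.8559 eV
KE = E_photon - phi
= 3.8559 - 2.36
= 1.4959 eV

1.4959


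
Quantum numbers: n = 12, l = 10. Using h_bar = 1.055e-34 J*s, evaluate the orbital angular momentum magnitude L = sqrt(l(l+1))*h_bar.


L = sqrt(l*(l+1)) * h_bar
= sqrt(10 * 11) * 1.055e-34
= sqrt(110) * 1.055e-34
= 10.4881 * 1.055e-34
= 1.1065e-33 J*s

1.1065e-33


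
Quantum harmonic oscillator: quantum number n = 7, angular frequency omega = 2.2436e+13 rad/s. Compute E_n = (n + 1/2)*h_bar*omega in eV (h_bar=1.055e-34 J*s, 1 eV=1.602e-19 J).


E = (n + 1/2) * h_bar * omega
= (7 + 0.5) * 1.055e-34 * 2.2436e+13
= 7.5 * 2.3670e-21
= 1.7752e-20 J
= 0.1108 eV

0.1108


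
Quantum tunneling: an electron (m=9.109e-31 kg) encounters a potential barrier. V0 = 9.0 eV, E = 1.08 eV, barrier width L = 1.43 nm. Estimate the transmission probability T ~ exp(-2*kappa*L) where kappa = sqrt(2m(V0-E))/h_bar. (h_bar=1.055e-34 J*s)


V0 - E = 7.92 eV = 1.2688e-18 J
kappa = sqrt(2 * m * (V0-E)) / h_bar
= sqrt(2 * 9.109e-31 * 1.2688e-18) / 1.055e-34
= 1.4411e+10 /m
2*kappa*L = 2 * 1.4411e+10 * 1.43e-9
= 41.2152
T = exp(-41.2152) = 1.260234e-18

1.260234e-18


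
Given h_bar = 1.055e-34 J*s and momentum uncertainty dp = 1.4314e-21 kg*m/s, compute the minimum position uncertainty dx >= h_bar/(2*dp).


dx = h_bar / (2 * dp)
= 1.055e-34 / (2 * 1.4314e-21)
= 1.055e-34 / 2.8628e-21
= 3.6852e-14 m

3.6852e-14


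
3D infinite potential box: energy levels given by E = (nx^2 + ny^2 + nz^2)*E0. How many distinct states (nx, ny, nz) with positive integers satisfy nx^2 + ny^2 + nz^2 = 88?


Enumerate all (nx, ny, nz) with nx^2 + ny^2 + nz^2 = 88:
(4,6,6)
(6,4,6)
(6,6,4)
Total degeneracy = 3

3


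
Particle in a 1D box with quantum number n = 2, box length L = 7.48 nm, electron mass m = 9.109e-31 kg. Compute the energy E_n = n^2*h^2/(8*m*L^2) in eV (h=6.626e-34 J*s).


E = n^2 * h^2 / (8 * m * L^2)
= 2^2 * (6.626e-34)^2 / (8 * 9.109e-31 * (7.48e-9)^2)
= 4 * 4.3904e-67 / (8 * 9.109e-31 * 5.5950e-17)
= 4.3072e-21 J
= 0.0269 eV

0.0269


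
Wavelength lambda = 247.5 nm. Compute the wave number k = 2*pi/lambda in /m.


k = 2 * pi / lambda
= 6.2832 / (247.5e-9)
= 6.2832 / 2.4750e-07
= 2.5387e+07 /m

2.5387e+07


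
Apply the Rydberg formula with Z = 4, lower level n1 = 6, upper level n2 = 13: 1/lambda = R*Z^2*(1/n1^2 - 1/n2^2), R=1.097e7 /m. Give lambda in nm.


1/lambda = R * Z^2 * (1/n1^2 - 1/n2^2)
= 1.097e7 * 4^2 * (1/6^2 - 1/13^2)
= 1.097e7 * 16 * (0.027778 - 0.005917)
= 3.8370e+06 /m
lambda = 1 / 3.8370e+06
= 260.6219 nm

260.6219


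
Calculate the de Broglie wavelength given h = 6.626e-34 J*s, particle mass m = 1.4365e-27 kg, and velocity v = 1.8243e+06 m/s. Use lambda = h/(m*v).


lambda = h / (m * v)
= 6.626e-34 / (1.4365e-27 * 1.8243e+06)
= 6.626e-34 / 2.6206e-21
= 2.5284e-13 m

2.5284e-13


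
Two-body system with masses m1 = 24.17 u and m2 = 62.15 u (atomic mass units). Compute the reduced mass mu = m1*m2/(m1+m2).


mu = m1 * m2 / (m1 + m2)
= 24.17 * 62.15 / (24.17 + 62.15)
= 1502.1655 / 86.32
= 17.4023 u

17.4023


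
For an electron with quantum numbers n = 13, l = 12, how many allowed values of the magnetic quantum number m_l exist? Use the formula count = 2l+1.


m_l ranges from -l to +l in integer steps
So m_l goes from -12 to +12
Count = 2l + 1 = 2*12 + 1
= 25

25


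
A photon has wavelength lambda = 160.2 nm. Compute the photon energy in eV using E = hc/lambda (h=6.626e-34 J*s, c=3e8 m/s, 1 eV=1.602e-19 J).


E = hc / lambda
= (6.626e-34)(3e8) / (160.2e-9)
= 1.9878e-25 / 1.6020e-07
= 1.2408e-18 J
Converting to eV: 1.2408e-18 / 1.602e-19
= 7.7455 eV

7.7455


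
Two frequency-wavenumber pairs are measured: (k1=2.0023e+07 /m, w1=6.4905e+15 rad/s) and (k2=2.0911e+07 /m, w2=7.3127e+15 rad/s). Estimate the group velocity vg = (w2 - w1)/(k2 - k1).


vg = (w2 - w1) / (k2 - k1)
= (7.3127e+15 - 6.4905e+15) / (2.0911e+07 - 2.0023e+07)
= 8.2220e+14 / 8.8800e+05
= 9.2590e+08 m/s

9.2590e+08


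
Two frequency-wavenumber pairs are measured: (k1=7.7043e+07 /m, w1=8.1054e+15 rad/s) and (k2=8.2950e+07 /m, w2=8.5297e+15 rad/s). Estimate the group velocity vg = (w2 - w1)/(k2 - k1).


vg = (w2 - w1) / (k2 - k1)
= (8.5297e+15 - 8.1054e+15) / (8.2950e+07 - 7.7043e+07)
= 4.2430e+14 / 5.9070e+06
= 7.1830e+07 m/s

7.1830e+07
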